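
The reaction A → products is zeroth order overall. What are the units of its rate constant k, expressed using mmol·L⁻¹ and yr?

mmol·L⁻¹·yr⁻¹

Step 1: For overall order n, rate = k × (concentration)^n.
Step 2: Rate has units mmol·L⁻¹·yr⁻¹; concentration term has units (mmol·L⁻¹)^0.
Step 3: k = rate / (concentration)^n, so units of k = (mmol·L⁻¹)^(1-0)·yr⁻¹ = mmol·L⁻¹·yr⁻¹.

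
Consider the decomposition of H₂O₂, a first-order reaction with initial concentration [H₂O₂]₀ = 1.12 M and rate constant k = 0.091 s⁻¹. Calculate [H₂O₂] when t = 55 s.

0.007509 M

Step 1: For a first-order reaction: [H₂O₂] = [H₂O₂]₀ × e^(-kt)
Step 2: [H₂O₂] = 1.12 × e^(-0.091 × 55)
Step 3: [H₂O₂] = 1.12 × e^(-5.005)
Step 4: [H₂O₂] = 1.12 × 0.00670434 = 0.007509 M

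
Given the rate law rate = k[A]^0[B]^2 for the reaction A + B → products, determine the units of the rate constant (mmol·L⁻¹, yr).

(mmol·L⁻¹)⁻¹·yr⁻¹

Step 1: Overall order = 0 + 2 = 2.
Step 2: rate has units mmol·L⁻¹·yr⁻¹; [A]^0[B]^2 has units (mmol·L⁻¹)^2.
Step 3: k = rate/([A]^0[B]^2), so units of k = (mmol·L⁻¹)^(1-2)·yr⁻¹ = (mmol·L⁻¹)⁻¹·yr⁻¹.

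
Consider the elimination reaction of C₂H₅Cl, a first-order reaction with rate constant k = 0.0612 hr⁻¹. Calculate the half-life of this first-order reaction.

11.33 hr

Step 1: For a first-order reaction, t₁/₂ = ln(2)/k
Step 2: t₁/₂ = ln(2)/0.0612
Step 3: t₁/₂ = 0.6931/0.0612 = 11.33 hr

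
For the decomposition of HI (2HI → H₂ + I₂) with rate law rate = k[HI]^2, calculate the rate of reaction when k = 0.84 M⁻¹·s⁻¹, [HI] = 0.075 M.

0.004725 M/s

Step 1: Identify the rate law: rate = k[HI]^2
Step 2: Substitute values: rate = 0.84 × (0.075)^2
Step 3: Calculate: rate = 0.84 × 0.005625 = 0.004725 M/s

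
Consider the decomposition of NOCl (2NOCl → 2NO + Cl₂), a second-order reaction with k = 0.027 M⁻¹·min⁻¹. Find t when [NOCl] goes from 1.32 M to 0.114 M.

296.8 min

Step 1: For second-order: t = (1/[NOCl] - 1/[NOCl]₀)/k
Step 2: t = (1/0.114 - 1/1.32)/0.027
Step 3: t = (8.772 - 0.7576)/0.027
Step 4: t = 8.014/0.027 = 296.8 min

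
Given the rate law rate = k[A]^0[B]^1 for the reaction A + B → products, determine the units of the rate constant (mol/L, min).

min⁻¹

Step 1: Overall order = 0 + 1 = 1.
Step 2: rate has units mol/L·min⁻¹; [A]^0[B]^1 has units (mol/L)^1.
Step 3: k = rate/([A]^0[B]^1), so units of k = (mol/L)^(1-1)·min⁻¹ = min⁻¹.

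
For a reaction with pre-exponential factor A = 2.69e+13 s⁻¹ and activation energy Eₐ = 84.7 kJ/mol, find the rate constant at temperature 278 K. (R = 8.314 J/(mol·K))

3.27e-03 s⁻¹

Step 1: Use the Arrhenius equation: k = A × exp(-Eₐ/RT)
Step 2: Convert Eₐ to J/mol: 84.7 kJ/mol = 84700 J/mol
Step 3: Calculate the exponent: -Eₐ/(RT) = -84700/(8.314 × 278) = -36.64617
Step 4: k = 2.69e+13 × exp(-36.64617)
Step 5: k = 2.69e+13 × 1.21554e-16 = 3.2698e-03 s⁻¹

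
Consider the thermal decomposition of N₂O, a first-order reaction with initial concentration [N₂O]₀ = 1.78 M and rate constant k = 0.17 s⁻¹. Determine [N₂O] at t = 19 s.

0.07041 M

Step 1: For a first-order reaction: [N₂O] = [N₂O]₀ × e^(-kt)
Step 2: [N₂O] = 1.78 × e^(-0.17 × 19)
Step 3: [N₂O] = 1.78 × e^(-3.23)
Step 4: [N₂O] = 1.78 × 0.0395575 = 0.07041 M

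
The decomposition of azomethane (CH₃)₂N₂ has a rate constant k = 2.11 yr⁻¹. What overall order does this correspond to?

first order (1)

Step 1: The units of k for an nth-order reaction are (concentration)^(1-n)·(time)⁻¹.
Step 2: Here k has units yr⁻¹, so the concentration exponent is 0.
Step 3: 1 - n = 0 ⇒ n = 1. The reaction is first order.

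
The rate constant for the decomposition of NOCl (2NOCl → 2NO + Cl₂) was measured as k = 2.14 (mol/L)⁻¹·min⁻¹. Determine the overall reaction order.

second order (2)

Step 1: The units of k for an nth-order reaction are (concentration)^(1-n)·(time)⁻¹.
Step 2: Here k has units (mol/L)⁻¹·min⁻¹, so the concentration exponent is -1.
Step 3: 1 - n = -1 ⇒ n = 2. The reaction is second order.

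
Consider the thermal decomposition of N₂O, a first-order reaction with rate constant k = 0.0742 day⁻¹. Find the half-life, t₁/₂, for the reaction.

9.342 day

Step 1: For a first-order reaction, t₁/₂ = ln(2)/k
Step 2: t₁/₂ = ln(2)/0.0742
Step 3: t₁/₂ = 0.6931/0.0742 = 9.342 day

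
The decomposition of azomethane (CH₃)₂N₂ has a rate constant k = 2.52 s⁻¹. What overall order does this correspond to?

first order (1)

Step 1: The units of k for an nth-order reaction are (concentration)^(1-n)·(time)⁻¹.
Step 2: Here k has units s⁻¹, so the concentration exponent is 0.
Step 3: 1 - n = 0 ⇒ n = 1. The reaction is first order.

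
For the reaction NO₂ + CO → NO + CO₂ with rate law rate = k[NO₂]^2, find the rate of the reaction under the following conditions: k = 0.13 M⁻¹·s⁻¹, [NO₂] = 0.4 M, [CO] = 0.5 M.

0.0208 M/s

Step 1: The rate law is rate = k[NO₂]^2
Step 2: Note that the rate does not depend on [CO] (zero order in CO).
Step 3: rate = 0.13 × (0.4)^2 = 0.0208 M/s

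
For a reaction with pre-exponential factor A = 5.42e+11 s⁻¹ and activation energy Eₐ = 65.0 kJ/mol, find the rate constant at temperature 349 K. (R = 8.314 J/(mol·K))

1.01e+02 s⁻¹

Step 1: Use the Arrhenius equation: k = A × exp(-Eₐ/RT)
Step 2: Convert Eₐ to J/mol: 65.0 kJ/mol = 65000 J/mol
Step 3: Calculate the exponent: -Eₐ/(RT) = -65000/(8.314 × 349) = -22.40154
Step 4: k = 5.42e+11 × exp(-22.40154)
Step 5: k = 5.42e+11 × 1.86696e-10 = 1.0119e+02 s⁻¹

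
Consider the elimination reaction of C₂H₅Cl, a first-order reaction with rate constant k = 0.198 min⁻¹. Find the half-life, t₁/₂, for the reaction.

3.501 min

Step 1: For a first-order reaction, t₁/₂ = ln(2)/k
Step 2: t₁/₂ = ln(2)/0.198
Step 3: t₁/₂ = 0.6931/0.198 = 3.501 min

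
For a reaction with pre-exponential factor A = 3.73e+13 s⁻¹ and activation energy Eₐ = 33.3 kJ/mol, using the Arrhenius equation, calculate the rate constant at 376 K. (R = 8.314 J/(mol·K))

8.82e+08 s⁻¹

Step 1: Use the Arrhenius equation: k = A × exp(-Eₐ/RT)
Step 2: Convert Eₐ to J/mol: 33.3 kJ/mol = 33300 J/mol
Step 3: Calculate the exponent: -Eₐ/(RT) = -33300/(8.314 × 376) = -10.65237
Step 4: k = 3.73e+13 × exp(-10.65237)
Step 5: k = 3.73e+13 × 2.36447e-05 = 8.8195e+08 s⁻¹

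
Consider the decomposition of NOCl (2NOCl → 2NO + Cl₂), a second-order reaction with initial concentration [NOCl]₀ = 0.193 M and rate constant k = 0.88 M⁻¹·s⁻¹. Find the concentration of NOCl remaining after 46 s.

0.0219 M

Step 1: For a second-order reaction: 1/[NOCl] = 1/[NOCl]₀ + kt
Step 2: 1/[NOCl] = 1/0.193 + 0.88 × 46
Step 3: 1/[NOCl] = 5.181 + 40.48 = 45.66
Step 4: [NOCl] = 1/45.66 = 0.0219 M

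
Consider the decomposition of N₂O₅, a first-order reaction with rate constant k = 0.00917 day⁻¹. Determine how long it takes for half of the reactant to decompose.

75.59 day

Step 1: For a first-order reaction, t₁/₂ = ln(2)/k
Step 2: t₁/₂ = ln(2)/0.00917
Step 3: t₁/₂ = 0.6931/0.00917 = 75.59 day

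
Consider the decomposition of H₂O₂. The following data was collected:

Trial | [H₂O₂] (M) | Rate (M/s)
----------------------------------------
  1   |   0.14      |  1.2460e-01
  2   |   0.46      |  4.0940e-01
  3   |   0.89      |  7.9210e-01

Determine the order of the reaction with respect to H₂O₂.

first order (1)

Step 1: Compare trials to find order n where rate₂/rate₁ = ([H₂O₂]₂/[H₂O₂]₁)^n
Step 2: rate₂/rate₁ = 4.0940e-01/1.2460e-01 = 3.286
Step 3: [H₂O₂]₂/[H₂O₂]₁ = 0.46/0.14 = 3.286
Step 4: n = ln(3.286)/ln(3.286) = 1.00 ≈ 1
Step 5: The reaction is first order in H₂O₂.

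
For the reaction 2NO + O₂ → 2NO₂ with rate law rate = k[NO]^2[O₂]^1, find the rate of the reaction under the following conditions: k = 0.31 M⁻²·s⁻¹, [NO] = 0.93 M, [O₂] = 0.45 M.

0.1207 M/s

Step 1: The rate law is rate = k[NO]^2[O₂]^1
Step 2: Substitute: rate = 0.31 × (0.93)^2 × (0.45)^1
Step 3: rate = 0.31 × 0.8649 × 0.45 = 0.120654 M/s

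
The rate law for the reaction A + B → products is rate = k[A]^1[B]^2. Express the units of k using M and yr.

M⁻²·yr⁻¹

Step 1: Overall order = 1 + 2 = 3.
Step 2: rate has units M·yr⁻¹; [A]^1[B]^2 has units M^3.
Step 3: k = rate/([A]^1[B]^2), so units of k = M^(1-3)·yr⁻¹ = M⁻²·yr⁻¹.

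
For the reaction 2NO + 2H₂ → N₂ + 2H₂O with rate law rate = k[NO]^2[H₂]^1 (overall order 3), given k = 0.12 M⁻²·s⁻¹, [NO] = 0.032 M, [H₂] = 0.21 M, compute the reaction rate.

2.58e-05 M/s

Step 1: The rate law is rate = k[NO]^2[H₂]^1, overall order = 2+1 = 3
Step 2: Substitute values: rate = 0.12 × (0.032)^2 × (0.21)^1
Step 3: rate = 0.12 × 0.001024 × 0.21 = 2.58048e-05 M/s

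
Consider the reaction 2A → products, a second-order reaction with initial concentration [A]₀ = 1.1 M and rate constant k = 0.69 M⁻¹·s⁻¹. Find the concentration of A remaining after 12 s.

0.1088 M

Step 1: For a second-order reaction: 1/[A] = 1/[A]₀ + kt
Step 2: 1/[A] = 1/1.1 + 0.69 × 12
Step 3: 1/[A] = 0.9091 + 8.28 = 9.189
Step 4: [A] = 1/9.189 = 0.1088 M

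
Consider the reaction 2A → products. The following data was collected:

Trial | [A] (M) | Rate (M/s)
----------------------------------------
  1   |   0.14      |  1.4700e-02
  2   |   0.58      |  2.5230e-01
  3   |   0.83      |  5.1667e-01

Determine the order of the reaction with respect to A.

second order (2)

Step 1: Compare trials to find order n where rate₂/rate₁ = ([A]₂/[A]₁)^n
Step 2: rate₂/rate₁ = 2.5230e-01/1.4700e-02 = 17.16
Step 3: [A]₂/[A]₁ = 0.58/0.14 = 4.143
Step 4: n = ln(17.16)/ln(4.143) = 2.00 ≈ 2
Step 5: The reaction is second order in A.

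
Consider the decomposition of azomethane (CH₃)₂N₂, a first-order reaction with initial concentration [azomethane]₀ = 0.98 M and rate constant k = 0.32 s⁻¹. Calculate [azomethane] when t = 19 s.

0.002242 M

Step 1: For a first-order reaction: [azomethane] = [azomethane]₀ × e^(-kt)
Step 2: [azomethane] = 0.98 × e^(-0.32 × 19)
Step 3: [azomethane] = 0.98 × e^(-6.08)
Step 4: [azomethane] = 0.98 × 0.00228818 = 0.002242 M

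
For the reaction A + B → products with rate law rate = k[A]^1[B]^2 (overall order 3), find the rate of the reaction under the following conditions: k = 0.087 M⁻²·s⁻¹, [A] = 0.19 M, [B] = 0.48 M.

0.003809 M/s

Step 1: The rate law is rate = k[A]^1[B]^2, overall order = 1+2 = 3
Step 2: Substitute values: rate = 0.087 × (0.19)^1 × (0.48)^2
Step 3: rate = 0.087 × 0.19 × 0.2304 = 0.00380851 M/s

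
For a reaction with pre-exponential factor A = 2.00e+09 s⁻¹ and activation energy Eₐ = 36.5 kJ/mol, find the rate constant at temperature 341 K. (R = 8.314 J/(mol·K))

5.13e+03 s⁻¹

Step 1: Use the Arrhenius equation: k = A × exp(-Eₐ/RT)
Step 2: Convert Eₐ to J/mol: 36.5 kJ/mol = 36500 J/mol
Step 3: Calculate the exponent: -Eₐ/(RT) = -36500/(8.314 × 341) = -12.87444
Step 4: k = 2.00e+09 × exp(-12.87444)
Step 5: k = 2.00e+09 × 2.56272e-06 = 5.1254e+03 s⁻¹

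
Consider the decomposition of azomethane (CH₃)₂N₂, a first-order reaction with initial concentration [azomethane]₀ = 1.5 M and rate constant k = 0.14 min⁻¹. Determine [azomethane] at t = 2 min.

1.134 M

Step 1: For a first-order reaction: [azomethane] = [azomethane]₀ × e^(-kt)
Step 2: [azomethane] = 1.5 × e^(-0.14 × 2)
Step 3: [azomethane] = 1.5 × e^(-0.28)
Step 4: [azomethane] = 1.5 × 0.755784 = 1.134 M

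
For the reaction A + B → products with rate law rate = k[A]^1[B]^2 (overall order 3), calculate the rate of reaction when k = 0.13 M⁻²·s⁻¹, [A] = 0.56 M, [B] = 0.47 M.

0.01608 M/s

Step 1: The rate law is rate = k[A]^1[B]^2, overall order = 1+2 = 3
Step 2: Substitute values: rate = 0.13 × (0.56)^1 × (0.47)^2
Step 3: rate = 0.13 × 0.56 × 0.2209 = 0.0160815 M/s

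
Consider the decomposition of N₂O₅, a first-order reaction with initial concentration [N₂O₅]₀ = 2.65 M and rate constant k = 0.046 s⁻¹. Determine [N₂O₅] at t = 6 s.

2.011 M

Step 1: For a first-order reaction: [N₂O₅] = [N₂O₅]₀ × e^(-kt)
Step 2: [N₂O₅] = 2.65 × e^(-0.046 × 6)
Step 3: [N₂O₅] = 2.65 × e^(-0.276)
Step 4: [N₂O₅] = 2.65 × 0.758813 = 2.011 M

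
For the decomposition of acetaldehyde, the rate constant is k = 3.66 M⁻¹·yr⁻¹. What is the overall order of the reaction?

second order (2)

Step 1: The units of k for an nth-order reaction are (concentration)^(1-n)·(time)⁻¹.
Step 2: Here k has units M⁻¹·yr⁻¹, so the concentration exponent is -1.
Step 3: 1 - n = -1 ⇒ n = 2. The reaction is second order.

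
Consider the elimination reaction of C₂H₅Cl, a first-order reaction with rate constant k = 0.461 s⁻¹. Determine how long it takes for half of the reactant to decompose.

1.504 s

Step 1: For a first-order reaction, t₁/₂ = ln(2)/k
Step 2: t₁/₂ = ln(2)/0.461
Step 3: t₁/₂ = 0.6931/0.461 = 1.504 s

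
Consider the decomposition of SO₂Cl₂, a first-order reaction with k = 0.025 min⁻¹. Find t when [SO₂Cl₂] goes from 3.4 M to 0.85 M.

55.45 min

Step 1: For first-order: t = ln([SO₂Cl₂]₀/[SO₂Cl₂])/k
Step 2: t = ln(3.4/0.85)/0.025
Step 3: t = ln(4)/0.025
Step 4: t = 1.386/0.025 = 55.45 min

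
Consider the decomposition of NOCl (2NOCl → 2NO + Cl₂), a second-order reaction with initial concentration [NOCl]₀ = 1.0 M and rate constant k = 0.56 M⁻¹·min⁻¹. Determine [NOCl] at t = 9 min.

0.1656 M

Step 1: For a second-order reaction: 1/[NOCl] = 1/[NOCl]₀ + kt
Step 2: 1/[NOCl] = 1/1.0 + 0.56 × 9
Step 3: 1/[NOCl] = 1 + 5.04 = 6.04
Step 4: [NOCl] = 1/6.04 = 0.1656 M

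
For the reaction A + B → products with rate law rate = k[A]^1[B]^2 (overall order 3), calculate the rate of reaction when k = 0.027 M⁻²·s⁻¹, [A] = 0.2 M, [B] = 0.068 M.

2.497e-05 M/s

Step 1: The rate law is rate = k[A]^1[B]^2, overall order = 1+2 = 3
Step 2: Substitute values: rate = 0.027 × (0.2)^1 × (0.068)^2
Step 3: rate = 0.027 × 0.2 × 0.004624 = 2.49696e-05 M/s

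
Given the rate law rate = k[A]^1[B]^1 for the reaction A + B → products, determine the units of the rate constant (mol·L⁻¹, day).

(mol·L⁻¹)⁻¹·day⁻¹

Step 1: Overall order = 1 + 1 = 2.
Step 2: rate has units mol·L⁻¹·day⁻¹; [A]^1[B]^1 has units (mol·L⁻¹)^2.
Step 3: k = rate/([A]^1[B]^1), so units of k = (mol·L⁻¹)^(1-2)·day⁻¹ = (mol·L⁻¹)⁻¹·day⁻¹.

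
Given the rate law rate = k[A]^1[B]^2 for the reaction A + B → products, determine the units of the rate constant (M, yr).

M⁻²·yr⁻¹

Step 1: Overall order = 1 + 2 = 3.
Step 2: rate has units M·yr⁻¹; [A]^1[B]^2 has units M^3.
Step 3: k = rate/([A]^1[B]^2), so units of k = M^(1-3)·yr⁻¹ = M⁻²·yr⁻¹.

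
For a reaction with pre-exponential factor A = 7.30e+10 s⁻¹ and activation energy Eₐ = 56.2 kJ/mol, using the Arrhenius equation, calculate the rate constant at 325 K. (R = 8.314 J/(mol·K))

6.77e+01 s⁻¹

Step 1: Use the Arrhenius equation: k = A × exp(-Eₐ/RT)
Step 2: Convert Eₐ to J/mol: 56.2 kJ/mol = 56200 J/mol
Step 3: Calculate the exponent: -Eₐ/(RT) = -56200/(8.314 × 325) = -20.79902
Step 4: k = 7.30e+10 × exp(-20.79902)
Step 5: k = 7.30e+10 × 9.27044e-10 = 6.7674e+01 s⁻¹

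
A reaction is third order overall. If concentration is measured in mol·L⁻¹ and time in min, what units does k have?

(mol·L⁻¹)⁻²·min⁻¹

Step 1: For overall order n, rate = k × (concentration)^n.
Step 2: Rate has units mol·L⁻¹·min⁻¹; concentration term has units (mol·L⁻¹)^3.
Step 3: k = rate / (concentration)^n, so units of k = (mol·L⁻¹)^(1-3)·min⁻¹ = (mol·L⁻¹)⁻²·min⁻¹.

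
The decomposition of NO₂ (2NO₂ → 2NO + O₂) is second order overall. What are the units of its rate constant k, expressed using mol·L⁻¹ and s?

(mol·L⁻¹)⁻¹·s⁻¹

Step 1: For overall order n, rate = k × (concentration)^n.
Step 2: Rate has units mol·L⁻¹·s⁻¹; concentration term has units (mol·L⁻¹)^2.
Step 3: k = rate / (concentration)^n, so units of k = (mol·L⁻¹)^(1-2)·s⁻¹ = (mol·L⁻¹)⁻¹·s⁻¹.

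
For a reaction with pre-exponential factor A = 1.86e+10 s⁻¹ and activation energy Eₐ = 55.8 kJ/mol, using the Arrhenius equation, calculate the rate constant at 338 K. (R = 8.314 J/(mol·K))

4.42e+01 s⁻¹

Step 1: Use the Arrhenius equation: k = A × exp(-Eₐ/RT)
Step 2: Convert Eₐ to J/mol: 55.8 kJ/mol = 55800 J/mol
Step 3: Calculate the exponent: -Eₐ/(RT) = -55800/(8.314 × 338) = -19.85672
Step 4: k = 1.86e+10 × exp(-19.85672)
Step 5: k = 1.86e+10 × 2.37868e-09 = 4.4243e+01 s⁻¹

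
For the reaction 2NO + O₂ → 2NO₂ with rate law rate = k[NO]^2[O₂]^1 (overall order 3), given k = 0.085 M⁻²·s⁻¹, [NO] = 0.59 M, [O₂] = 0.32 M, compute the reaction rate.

0.009468 M/s

Step 1: The rate law is rate = k[NO]^2[O₂]^1, overall order = 2+1 = 3
Step 2: Substitute values: rate = 0.085 × (0.59)^2 × (0.32)^1
Step 3: rate = 0.085 × 0.3481 × 0.32 = 0.00946832 M/s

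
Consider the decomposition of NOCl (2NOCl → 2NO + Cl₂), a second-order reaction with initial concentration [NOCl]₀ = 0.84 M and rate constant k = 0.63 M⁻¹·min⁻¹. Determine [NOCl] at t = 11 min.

0.1231 M

Step 1: For a second-order reaction: 1/[NOCl] = 1/[NOCl]₀ + kt
Step 2: 1/[NOCl] = 1/0.84 + 0.63 × 11
Step 3: 1/[NOCl] = 1.19 + 6.93 = 8.12
Step 4: [NOCl] = 1/8.12 = 0.1231 M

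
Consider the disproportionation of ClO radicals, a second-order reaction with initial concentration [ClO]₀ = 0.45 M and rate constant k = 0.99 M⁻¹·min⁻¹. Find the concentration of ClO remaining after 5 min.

0.1394 M

Step 1: For a second-order reaction: 1/[ClO] = 1/[ClO]₀ + kt
Step 2: 1/[ClO] = 1/0.45 + 0.99 × 5
Step 3: 1/[ClO] = 2.222 + 4.95 = 7.172
Step 4: [ClO] = 1/7.172 = 0.1394 M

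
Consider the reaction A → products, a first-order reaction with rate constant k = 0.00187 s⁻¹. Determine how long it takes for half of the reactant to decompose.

370.7 s

Step 1: For a first-order reaction, t₁/₂ = ln(2)/k
Step 2: t₁/₂ = ln(2)/0.00187
Step 3: t₁/₂ = 0.6931/0.00187 = 370.7 s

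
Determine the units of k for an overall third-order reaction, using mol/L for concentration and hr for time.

(mol/L)⁻²·hr⁻¹

Step 1: For overall order n, rate = k × (concentration)^n.
Step 2: Rate has units mol/L·hr⁻¹; concentration term has units (mol/L)^3.
Step 3: k = rate / (concentration)^n, so units of k = (mol/L)^(1-3)·hr⁻¹ = (mol/L)⁻²·hr⁻¹.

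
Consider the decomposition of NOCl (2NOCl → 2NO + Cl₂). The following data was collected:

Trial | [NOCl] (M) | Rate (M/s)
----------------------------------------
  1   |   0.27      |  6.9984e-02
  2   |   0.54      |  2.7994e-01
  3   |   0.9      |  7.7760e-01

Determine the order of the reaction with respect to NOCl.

second order (2)

Step 1: Compare trials to find order n where rate₂/rate₁ = ([NOCl]₂/[NOCl]₁)^n
Step 2: rate₂/rate₁ = 2.7994e-01/6.9984e-02 = 4
Step 3: [NOCl]₂/[NOCl]₁ = 0.54/0.27 = 2
Step 4: n = ln(4)/ln(2) = 2.00 ≈ 2
Step 5: The reaction is second order in NOCl.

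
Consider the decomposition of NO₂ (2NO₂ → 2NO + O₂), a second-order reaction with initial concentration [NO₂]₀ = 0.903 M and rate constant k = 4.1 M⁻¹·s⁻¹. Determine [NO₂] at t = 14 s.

0.01709 M

Step 1: For a second-order reaction: 1/[NO₂] = 1/[NO₂]₀ + kt
Step 2: 1/[NO₂] = 1/0.903 + 4.1 × 14
Step 3: 1/[NO₂] = 1.107 + 57.4 = 58.51
Step 4: [NO₂] = 1/58.51 = 0.01709 M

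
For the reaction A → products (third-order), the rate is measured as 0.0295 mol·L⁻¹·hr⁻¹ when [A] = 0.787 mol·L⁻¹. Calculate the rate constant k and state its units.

0.06052 (mol·L⁻¹)⁻²·hr⁻¹

Step 1: rate = k[A]^3, so k = rate / [A]^3.
Step 2: k = 0.0295 / (0.787)^3 = 0.0295 / 0.4874.
Step 3: k = 0.06052 (mol·L⁻¹)⁻²·hr⁻¹.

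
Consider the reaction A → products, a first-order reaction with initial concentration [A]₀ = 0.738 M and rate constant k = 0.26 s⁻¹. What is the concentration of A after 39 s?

2.913e-05 M

Step 1: For a first-order reaction: [A] = [A]₀ × e^(-kt)
Step 2: [A] = 0.738 × e^(-0.26 × 39)
Step 3: [A] = 0.738 × e^(-10.14)
Step 4: [A] = 0.738 × 3.94688e-05 = 2.913e-05 M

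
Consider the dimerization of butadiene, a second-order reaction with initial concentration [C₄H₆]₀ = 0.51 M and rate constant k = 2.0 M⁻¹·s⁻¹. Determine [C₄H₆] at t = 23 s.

0.02085 M

Step 1: For a second-order reaction: 1/[C₄H₆] = 1/[C₄H₆]₀ + kt
Step 2: 1/[C₄H₆] = 1/0.51 + 2.0 × 23
Step 3: 1/[C₄H₆] = 1.961 + 46 = 47.96
Step 4: [C₄H₆] = 1/47.96 = 0.02085 M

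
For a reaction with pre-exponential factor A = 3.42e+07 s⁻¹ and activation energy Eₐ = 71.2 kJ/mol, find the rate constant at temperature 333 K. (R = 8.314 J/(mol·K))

2.32e-04 s⁻¹

Step 1: Use the Arrhenius equation: k = A × exp(-Eₐ/RT)
Step 2: Convert Eₐ to J/mol: 71.2 kJ/mol = 71200 J/mol
Step 3: Calculate the exponent: -Eₐ/(RT) = -71200/(8.314 × 333) = -25.71732
Step 4: k = 3.42e+07 × exp(-25.71732)
Step 5: k = 3.42e+07 × 6.77813e-12 = 2.3181e-04 s⁻¹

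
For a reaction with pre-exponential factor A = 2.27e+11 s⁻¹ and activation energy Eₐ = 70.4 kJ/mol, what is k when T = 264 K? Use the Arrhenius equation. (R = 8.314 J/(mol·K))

2.67e-03 s⁻¹

Step 1: Use the Arrhenius equation: k = A × exp(-Eₐ/RT)
Step 2: Convert Eₐ to J/mol: 70.4 kJ/mol = 70400 J/mol
Step 3: Calculate the exponent: -Eₐ/(RT) = -70400/(8.314 × 264) = -32.07441
Step 4: k = 2.27e+11 × exp(-32.07441)
Step 5: k = 2.27e+11 × 1.17560e-14 = 2.6686e-03 s⁻¹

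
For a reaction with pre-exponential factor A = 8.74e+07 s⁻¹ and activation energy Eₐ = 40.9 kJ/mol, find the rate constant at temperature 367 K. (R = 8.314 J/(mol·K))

1.32e+02 s⁻¹

Step 1: Use the Arrhenius equation: k = A × exp(-Eₐ/RT)
Step 2: Convert Eₐ to J/mol: 40.9 kJ/mol = 40900 J/mol
Step 3: Calculate the exponent: -Eₐ/(RT) = -40900/(8.314 × 367) = -13.40440
Step 4: k = 8.74e+07 × exp(-13.40440)
Step 5: k = 8.74e+07 × 1.50849e-06 = 1.3184e+02 s⁻¹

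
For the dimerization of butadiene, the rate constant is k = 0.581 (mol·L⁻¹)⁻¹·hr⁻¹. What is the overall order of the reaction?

second order (2)

Step 1: The units of k for an nth-order reaction are (concentration)^(1-n)·(time)⁻¹.
Step 2: Here k has units (mol·L⁻¹)⁻¹·hr⁻¹, so the concentration exponent is -1.
Step 3: 1 - n = -1 ⇒ n = 2. The reaction is second order.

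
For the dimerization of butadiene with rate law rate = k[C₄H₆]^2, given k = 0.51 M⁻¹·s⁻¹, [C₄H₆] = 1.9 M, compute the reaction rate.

1.841 M/s

Step 1: Identify the rate law: rate = k[C₄H₆]^2
Step 2: Substitute values: rate = 0.51 × (1.9)^2
Step 3: Calculate: rate = 0.51 × 3.61 = 1.8411 M/s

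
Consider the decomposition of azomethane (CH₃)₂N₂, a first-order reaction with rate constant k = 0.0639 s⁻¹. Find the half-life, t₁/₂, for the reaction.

10.85 s

Step 1: For a first-order reaction, t₁/₂ = ln(2)/k
Step 2: t₁/₂ = ln(2)/0.0639
Step 3: t₁/₂ = 0.6931/0.0639 = 10.85 s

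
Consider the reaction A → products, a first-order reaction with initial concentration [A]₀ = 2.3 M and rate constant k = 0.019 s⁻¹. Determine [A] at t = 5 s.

2.092 M

Step 1: For a first-order reaction: [A] = [A]₀ × e^(-kt)
Step 2: [A] = 2.3 × e^(-0.019 × 5)
Step 3: [A] = 2.3 × e^(-0.095)
Step 4: [A] = 2.3 × 0.909373 = 2.092 M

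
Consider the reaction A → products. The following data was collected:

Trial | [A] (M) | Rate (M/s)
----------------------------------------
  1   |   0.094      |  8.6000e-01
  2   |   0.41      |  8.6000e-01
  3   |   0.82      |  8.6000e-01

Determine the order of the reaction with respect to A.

zeroth order (0)

Step 1: Compare trials - when concentration changes, rate stays constant.
Step 2: rate₂/rate₁ = 8.6000e-01/8.6000e-01 = 1
Step 3: [A]₂/[A]₁ = 0.41/0.094 = 4.362
Step 4: Since rate ratio ≈ (conc ratio)^0, the reaction is zeroth order.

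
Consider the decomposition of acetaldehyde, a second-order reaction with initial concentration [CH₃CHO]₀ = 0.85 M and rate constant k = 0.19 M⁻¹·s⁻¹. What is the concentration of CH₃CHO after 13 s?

0.2742 M

Step 1: For a second-order reaction: 1/[CH₃CHO] = 1/[CH₃CHO]₀ + kt
Step 2: 1/[CH₃CHO] = 1/0.85 + 0.19 × 13
Step 3: 1/[CH₃CHO] = 1.176 + 2.47 = 3.646
Step 4: [CH₃CHO] = 1/3.646 = 0.2742 M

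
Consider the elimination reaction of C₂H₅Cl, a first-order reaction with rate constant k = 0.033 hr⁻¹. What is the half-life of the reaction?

21 hr

Step 1: For a first-order reaction, t₁/₂ = ln(2)/k
Step 2: t₁/₂ = ln(2)/0.033
Step 3: t₁/₂ = 0.6931/0.033 = 21 hr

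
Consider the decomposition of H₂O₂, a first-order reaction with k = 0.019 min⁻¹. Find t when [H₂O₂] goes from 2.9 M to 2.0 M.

19.56 min

Step 1: For first-order: t = ln([H₂O₂]₀/[H₂O₂])/k
Step 2: t = ln(2.9/2.0)/0.019
Step 3: t = ln(1.45)/0.019
Step 4: t = 0.3716/0.019 = 19.56 min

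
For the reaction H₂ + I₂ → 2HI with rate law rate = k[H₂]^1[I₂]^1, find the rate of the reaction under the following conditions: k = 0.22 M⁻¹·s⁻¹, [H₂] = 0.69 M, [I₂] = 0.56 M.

0.08501 M/s

Step 1: The rate law is rate = k[H₂]^1[I₂]^1
Step 2: Substitute: rate = 0.22 × (0.69)^1 × (0.56)^1
Step 3: rate = 0.22 × 0.69 × 0.56 = 0.085008 M/s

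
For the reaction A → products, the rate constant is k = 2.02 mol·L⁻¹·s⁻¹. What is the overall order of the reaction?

zeroth order (0)

Step 1: The units of k for an nth-order reaction are (concentration)^(1-n)·(time)⁻¹.
Step 2: Here k has units mol·L⁻¹·s⁻¹, so the concentration exponent is 1.
Step 3: 1 - n = 1 ⇒ n = 0. The reaction is zeroth order.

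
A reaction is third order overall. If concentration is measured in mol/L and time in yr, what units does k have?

(mol/L)⁻²·yr⁻¹

Step 1: For overall order n, rate = k × (concentration)^n.
Step 2: Rate has units mol/L·yr⁻¹; concentration term has units (mol/L)^3.
Step 3: k = rate / (concentration)^n, so units of k = (mol/L)^(1-3)·yr⁻¹ = (mol/L)⁻²·yr⁻¹.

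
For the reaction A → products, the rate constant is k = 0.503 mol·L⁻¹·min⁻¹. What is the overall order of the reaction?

zeroth order (0)

Step 1: The units of k for an nth-order reaction are (concentration)^(1-n)·(time)⁻¹.
Step 2: Here k has units mol·L⁻¹·min⁻¹, so the concentration exponent is 1.
Step 3: 1 - n = 1 ⇒ n = 0. The reaction is zeroth order.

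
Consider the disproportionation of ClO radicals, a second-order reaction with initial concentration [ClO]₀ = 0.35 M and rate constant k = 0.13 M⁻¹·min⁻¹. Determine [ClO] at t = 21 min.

0.179 M

Step 1: For a second-order reaction: 1/[ClO] = 1/[ClO]₀ + kt
Step 2: 1/[ClO] = 1/0.35 + 0.13 × 21
Step 3: 1/[ClO] = 2.857 + 2.73 = 5.587
Step 4: [ClO] = 1/5.587 = 0.179 M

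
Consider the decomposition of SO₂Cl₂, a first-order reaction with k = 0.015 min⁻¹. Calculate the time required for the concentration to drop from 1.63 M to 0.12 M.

173.9 min

Step 1: For first-order: t = ln([SO₂Cl₂]₀/[SO₂Cl₂])/k
Step 2: t = ln(1.63/0.12)/0.015
Step 3: t = ln(13.58)/0.015
Step 4: t = 2.609/0.015 = 173.9 min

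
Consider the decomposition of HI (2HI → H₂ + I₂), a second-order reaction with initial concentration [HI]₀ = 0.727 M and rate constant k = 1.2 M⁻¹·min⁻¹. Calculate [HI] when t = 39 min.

0.02076 M

Step 1: For a second-order reaction: 1/[HI] = 1/[HI]₀ + kt
Step 2: 1/[HI] = 1/0.727 + 1.2 × 39
Step 3: 1/[HI] = 1.376 + 46.8 = 48.18
Step 4: [HI] = 1/48.18 = 0.02076 M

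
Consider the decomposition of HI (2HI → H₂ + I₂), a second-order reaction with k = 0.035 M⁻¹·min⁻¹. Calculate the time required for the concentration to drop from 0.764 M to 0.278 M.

65.38 min

Step 1: For second-order: t = (1/[HI] - 1/[HI]₀)/k
Step 2: t = (1/0.278 - 1/0.764)/0.035
Step 3: t = (3.597 - 1.309)/0.035
Step 4: t = 2.288/0.035 = 65.38 min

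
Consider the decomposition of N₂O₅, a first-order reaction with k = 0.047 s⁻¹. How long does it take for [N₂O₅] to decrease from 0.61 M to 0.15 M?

29.85 s

Step 1: For first-order: t = ln([N₂O₅]₀/[N₂O₅])/k
Step 2: t = ln(0.61/0.15)/0.047
Step 3: t = ln(4.067)/0.047
Step 4: t = 1.403/0.047 = 29.85 s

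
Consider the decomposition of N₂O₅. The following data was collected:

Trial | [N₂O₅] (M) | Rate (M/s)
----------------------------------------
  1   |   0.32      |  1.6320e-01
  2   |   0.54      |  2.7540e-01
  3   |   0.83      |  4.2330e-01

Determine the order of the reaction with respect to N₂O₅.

first order (1)

Step 1: Compare trials to find order n where rate₂/rate₁ = ([N₂O₅]₂/[N₂O₅]₁)^n
Step 2: rate₂/rate₁ = 2.7540e-01/1.6320e-01 = 1.688
Step 3: [N₂O₅]₂/[N₂O₅]₁ = 0.54/0.32 = 1.688
Step 4: n = ln(1.688)/ln(1.688) = 1.00 ≈ 1
Step 5: The reaction is first order in N₂O₅.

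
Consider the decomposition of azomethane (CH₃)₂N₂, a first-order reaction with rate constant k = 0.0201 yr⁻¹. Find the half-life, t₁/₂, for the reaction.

34.48 yr

Step 1: For a first-order reaction, t₁/₂ = ln(2)/k
Step 2: t₁/₂ = ln(2)/0.0201
Step 3: t₁/₂ = 0.6931/0.0201 = 34.48 yr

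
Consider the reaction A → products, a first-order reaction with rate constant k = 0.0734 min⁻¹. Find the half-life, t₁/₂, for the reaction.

9.443 min

Step 1: For a first-order reaction, t₁/₂ = ln(2)/k
Step 2: t₁/₂ = ln(2)/0.0734
Step 3: t₁/₂ = 0.6931/0.0734 = 9.443 min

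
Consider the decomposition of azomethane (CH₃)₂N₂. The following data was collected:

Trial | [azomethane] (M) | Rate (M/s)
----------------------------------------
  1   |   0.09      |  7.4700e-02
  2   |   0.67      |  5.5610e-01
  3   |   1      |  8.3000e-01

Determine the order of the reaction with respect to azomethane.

first order (1)

Step 1: Compare trials to find order n where rate₂/rate₁ = ([azomethane]₂/[azomethane]₁)^n
Step 2: rate₂/rate₁ = 5.5610e-01/7.4700e-02 = 7.444
Step 3: [azomethane]₂/[azomethane]₁ = 0.67/0.09 = 7.444
Step 4: n = ln(7.444)/ln(7.444) = 1.00 ≈ 1
Step 5: The reaction is first order in azomethane.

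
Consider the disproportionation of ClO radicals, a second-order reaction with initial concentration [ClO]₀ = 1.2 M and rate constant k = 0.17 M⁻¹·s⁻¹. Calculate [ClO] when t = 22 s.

0.2187 M

Step 1: For a second-order reaction: 1/[ClO] = 1/[ClO]₀ + kt
Step 2: 1/[ClO] = 1/1.2 + 0.17 × 22
Step 3: 1/[ClO] = 0.8333 + 3.74 = 4.573
Step 4: [ClO] = 1/4.573 = 0.2187 M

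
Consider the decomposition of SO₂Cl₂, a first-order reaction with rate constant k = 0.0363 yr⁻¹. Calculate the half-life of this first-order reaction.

19.09 yr

Step 1: For a first-order reaction, t₁/₂ = ln(2)/k
Step 2: t₁/₂ = ln(2)/0.0363
Step 3: t₁/₂ = 0.6931/0.0363 = 19.09 yr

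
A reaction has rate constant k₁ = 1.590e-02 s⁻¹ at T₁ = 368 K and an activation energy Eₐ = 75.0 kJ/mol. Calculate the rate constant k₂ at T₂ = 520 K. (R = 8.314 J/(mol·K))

2.057e+01 s⁻¹

Step 1: Use the two-temperature Arrhenius form: ln(k₂/k₁) = -Eₐ/R × (1/T₂ - 1/T₁)
Step 2: Convert Eₐ to J/mol: 75.0 kJ/mol = 75000 J/mol
Step 3: 1/T₂ - 1/T₁ = 1/520 - 1/368 = -7.943144e-04 K⁻¹
Step 4: ln(k₂/k₁) = -75000/8.314 × -7.943144e-04 = 7.16545
Step 5: k₂ = k₁ × exp(7.16545) = 1.590e-02 × 1.29394e+03 = 2.057e+01 s⁻¹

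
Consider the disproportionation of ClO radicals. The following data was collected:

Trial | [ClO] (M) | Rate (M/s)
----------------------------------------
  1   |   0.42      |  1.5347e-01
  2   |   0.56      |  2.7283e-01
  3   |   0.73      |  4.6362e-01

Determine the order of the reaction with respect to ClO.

second order (2)

Step 1: Compare trials to find order n where rate₂/rate₁ = ([ClO]₂/[ClO]₁)^n
Step 2: rate₂/rate₁ = 2.7283e-01/1.5347e-01 = 1.778
Step 3: [ClO]₂/[ClO]₁ = 0.56/0.42 = 1.333
Step 4: n = ln(1.778)/ln(1.333) = 2.00 ≈ 2
Step 5: The reaction is second order in ClO.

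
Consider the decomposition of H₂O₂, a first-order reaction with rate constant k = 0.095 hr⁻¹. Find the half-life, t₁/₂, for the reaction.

7.296 hr

Step 1: For a first-order reaction, t₁/₂ = ln(2)/k
Step 2: t₁/₂ = ln(2)/0.095
Step 3: t₁/₂ = 0.6931/0.095 = 7.296 hr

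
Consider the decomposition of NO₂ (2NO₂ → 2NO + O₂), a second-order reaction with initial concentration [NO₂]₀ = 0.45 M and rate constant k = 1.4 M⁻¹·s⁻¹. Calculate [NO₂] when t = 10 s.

0.06164 M

Step 1: For a second-order reaction: 1/[NO₂] = 1/[NO₂]₀ + kt
Step 2: 1/[NO₂] = 1/0.45 + 1.4 × 10
Step 3: 1/[NO₂] = 2.222 + 14 = 16.22
Step 4: [NO₂] = 1/16.22 = 0.06164 M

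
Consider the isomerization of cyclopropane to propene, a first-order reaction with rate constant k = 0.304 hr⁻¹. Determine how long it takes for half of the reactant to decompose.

2.28 hr

Step 1: For a first-order reaction, t₁/₂ = ln(2)/k
Step 2: t₁/₂ = ln(2)/0.304
Step 3: t₁/₂ = 0.6931/0.304 = 2.28 hr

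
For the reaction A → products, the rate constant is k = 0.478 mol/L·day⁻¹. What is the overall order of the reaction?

zeroth order (0)

Step 1: The units of k for an nth-order reaction are (concentration)^(1-n)·(time)⁻¹.
Step 2: Here k has units mol/L·day⁻¹, so the concentration exponent is 1.
Step 3: 1 - n = 1 ⇒ n = 0. The reaction is zeroth order.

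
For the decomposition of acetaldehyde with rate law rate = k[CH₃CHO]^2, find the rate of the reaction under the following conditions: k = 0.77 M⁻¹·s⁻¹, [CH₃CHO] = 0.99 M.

0.7547 M/s

Step 1: Identify the rate law: rate = k[CH₃CHO]^2
Step 2: Substitute values: rate = 0.77 × (0.99)^2
Step 3: Calculate: rate = 0.77 × 0.9801 = 0.754677 M/s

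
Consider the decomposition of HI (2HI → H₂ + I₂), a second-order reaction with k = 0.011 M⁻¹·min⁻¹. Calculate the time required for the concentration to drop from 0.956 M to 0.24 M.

283.7 min

Step 1: For second-order: t = (1/[HI] - 1/[HI]₀)/k
Step 2: t = (1/0.24 - 1/0.956)/0.011
Step 3: t = (4.167 - 1.046)/0.011
Step 4: t = 3.121/0.011 = 283.7 min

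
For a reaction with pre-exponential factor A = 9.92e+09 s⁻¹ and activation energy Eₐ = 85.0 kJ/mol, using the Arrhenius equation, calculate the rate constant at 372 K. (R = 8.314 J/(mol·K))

1.15e-02 s⁻¹

Step 1: Use the Arrhenius equation: k = A × exp(-Eₐ/RT)
Step 2: Convert Eₐ to J/mol: 85.0 kJ/mol = 85000 J/mol
Step 3: Calculate the exponent: -Eₐ/(RT) = -85000/(8.314 × 372) = -27.48312
Step 4: k = 9.92e+09 × exp(-27.48312)
Step 5: k = 9.92e+09 × 1.15940e-12 = 1.1501e-02 s⁻¹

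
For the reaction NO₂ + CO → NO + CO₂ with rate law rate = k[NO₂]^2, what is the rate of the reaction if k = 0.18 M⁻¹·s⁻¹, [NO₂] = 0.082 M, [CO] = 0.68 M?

0.00121 M/s

Step 1: The rate law is rate = k[NO₂]^2
Step 2: Note that the rate does not depend on [CO] (zero order in CO).
Step 3: rate = 0.18 × (0.082)^2 = 0.00121032 M/s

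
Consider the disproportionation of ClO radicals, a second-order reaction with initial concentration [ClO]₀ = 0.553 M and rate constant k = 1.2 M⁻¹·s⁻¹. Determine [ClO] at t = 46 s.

0.01754 M

Step 1: For a second-order reaction: 1/[ClO] = 1/[ClO]₀ + kt
Step 2: 1/[ClO] = 1/0.553 + 1.2 × 46
Step 3: 1/[ClO] = 1.808 + 55.2 = 57.01
Step 4: [ClO] = 1/57.01 = 0.01754 M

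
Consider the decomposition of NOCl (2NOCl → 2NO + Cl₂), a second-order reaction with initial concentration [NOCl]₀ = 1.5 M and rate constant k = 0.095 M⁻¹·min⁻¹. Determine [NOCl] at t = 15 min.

0.4781 M

Step 1: For a second-order reaction: 1/[NOCl] = 1/[NOCl]₀ + kt
Step 2: 1/[NOCl] = 1/1.5 + 0.095 × 15
Step 3: 1/[NOCl] = 0.6667 + 1.425 = 2.092
Step 4: [NOCl] = 1/2.092 = 0.4781 M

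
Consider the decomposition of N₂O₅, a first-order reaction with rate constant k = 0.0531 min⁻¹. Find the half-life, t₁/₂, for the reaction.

13.05 min

Step 1: For a first-order reaction, t₁/₂ = ln(2)/k
Step 2: t₁/₂ = ln(2)/0.0531
Step 3: t₁/₂ = 0.6931/0.0531 = 13.05 min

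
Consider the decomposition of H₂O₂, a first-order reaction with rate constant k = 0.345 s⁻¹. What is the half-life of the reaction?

2.009 s

Step 1: For a first-order reaction, t₁/₂ = ln(2)/k
Step 2: t₁/₂ = ln(2)/0.345
Step 3: t₁/₂ = 0.6931/0.345 = 2.009 s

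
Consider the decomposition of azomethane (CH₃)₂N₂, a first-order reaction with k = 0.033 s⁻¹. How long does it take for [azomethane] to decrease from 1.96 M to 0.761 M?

28.67 s

Step 1: For first-order: t = ln([azomethane]₀/[azomethane])/k
Step 2: t = ln(1.96/0.761)/0.033
Step 3: t = ln(2.576)/0.033
Step 4: t = 0.9461/0.033 = 28.67 s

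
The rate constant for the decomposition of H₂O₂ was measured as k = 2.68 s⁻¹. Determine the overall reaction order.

first order (1)

Step 1: The units of k for an nth-order reaction are (concentration)^(1-n)·(time)⁻¹.
Step 2: Here k has units s⁻¹, so the concentration exponent is 0.
Step 3: 1 - n = 0 ⇒ n = 1. The reaction is first order.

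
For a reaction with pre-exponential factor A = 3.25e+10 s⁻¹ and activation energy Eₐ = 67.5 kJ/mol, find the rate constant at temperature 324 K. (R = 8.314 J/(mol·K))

4.26e-01 s⁻¹

Step 1: Use the Arrhenius equation: k = A × exp(-Eₐ/RT)
Step 2: Convert Eₐ to J/mol: 67.5 kJ/mol = 67500 J/mol
Step 3: Calculate the exponent: -Eₐ/(RT) = -67500/(8.314 × 324) = -25.05813
Step 4: k = 3.25e+10 × exp(-25.05813)
Step 5: k = 3.25e+10 × 1.31037e-11 = 4.2587e-01 s⁻¹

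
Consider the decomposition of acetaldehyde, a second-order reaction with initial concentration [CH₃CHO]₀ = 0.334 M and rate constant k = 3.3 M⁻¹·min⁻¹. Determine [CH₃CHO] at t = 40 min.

0.007408 M

Step 1: For a second-order reaction: 1/[CH₃CHO] = 1/[CH₃CHO]₀ + kt
Step 2: 1/[CH₃CHO] = 1/0.334 + 3.3 × 40
Step 3: 1/[CH₃CHO] = 2.994 + 132 = 135
Step 4: [CH₃CHO] = 1/135 = 0.007408 M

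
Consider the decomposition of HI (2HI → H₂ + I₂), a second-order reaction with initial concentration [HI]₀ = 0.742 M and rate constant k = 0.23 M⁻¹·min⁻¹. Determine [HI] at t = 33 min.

0.1119 M

Step 1: For a second-order reaction: 1/[HI] = 1/[HI]₀ + kt
Step 2: 1/[HI] = 1/0.742 + 0.23 × 33
Step 3: 1/[HI] = 1.348 + 7.59 = 8.938
Step 4: [HI] = 1/8.938 = 0.1119 M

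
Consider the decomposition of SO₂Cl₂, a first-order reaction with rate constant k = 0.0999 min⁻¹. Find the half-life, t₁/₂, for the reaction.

6.938 min

Step 1: For a first-order reaction, t₁/₂ = ln(2)/k
Step 2: t₁/₂ = ln(2)/0.0999
Step 3: t₁/₂ = 0.6931/0.0999 = 6.938 min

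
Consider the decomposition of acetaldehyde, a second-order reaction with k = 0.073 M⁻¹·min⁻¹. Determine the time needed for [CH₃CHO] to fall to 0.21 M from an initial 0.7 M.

45.66 min

Step 1: For second-order: t = (1/[CH₃CHO] - 1/[CH₃CHO]₀)/k
Step 2: t = (1/0.21 - 1/0.7)/0.073
Step 3: t = (4.762 - 1.429)/0.073
Step 4: t = 3.333/0.073 = 45.66 min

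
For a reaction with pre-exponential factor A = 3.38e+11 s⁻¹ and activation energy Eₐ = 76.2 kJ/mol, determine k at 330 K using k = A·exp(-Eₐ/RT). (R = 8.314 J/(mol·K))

2.93e-01 s⁻¹

Step 1: Use the Arrhenius equation: k = A × exp(-Eₐ/RT)
Step 2: Convert Eₐ to J/mol: 76.2 kJ/mol = 76200 J/mol
Step 3: Calculate the exponent: -Eₐ/(RT) = -76200/(8.314 × 330) = -27.77353
Step 4: k = 3.38e+11 × exp(-27.77353)
Step 5: k = 3.38e+11 × 8.67180e-13 = 2.9311e-01 s⁻¹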